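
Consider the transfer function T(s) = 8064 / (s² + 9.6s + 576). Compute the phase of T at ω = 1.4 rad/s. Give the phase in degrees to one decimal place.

∠[(j1.4)² + 9.6(j1.4) + 576] = ∠[574.04 + j13.44] = 1.34°
∠T(j1.4) = −1.34° = -1.34°

-1.3 deg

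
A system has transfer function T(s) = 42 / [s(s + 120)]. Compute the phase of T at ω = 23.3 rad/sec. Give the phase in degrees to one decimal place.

-101.0°

∠(j23.3 + 120) = arctan(23.3/120) = 10.99°
∠(j23.3) = 90.00°
∠T(j23.3) = − (10.99° + 90.00°) = -100.99°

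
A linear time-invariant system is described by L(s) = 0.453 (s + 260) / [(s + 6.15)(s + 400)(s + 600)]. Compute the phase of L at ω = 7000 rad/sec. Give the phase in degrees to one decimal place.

-173.9°

∠(j7000 + 260) = arctan(7000/260) = 87.87°
∠(j7000 + 6.15) = arctan(7000/6.15) = 89.95°
∠(j7000 + 400) = arctan(7000/400) = 86.73°
∠(j7000 + 600) = arctan(7000/600) = 85.10°
∠L(j7000) = 87.87° − (89.95° + 86.73° + 85.10°) = -173.91°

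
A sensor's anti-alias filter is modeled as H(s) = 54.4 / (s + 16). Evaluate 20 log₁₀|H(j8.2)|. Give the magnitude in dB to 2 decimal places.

9.62 dB

|j8.2 + 16| = √(8.2² + 16²) = 17.98
|H(j8.2)| = 54.4 / 17.98 = 3.0258
20 log₁₀(3.0258) = 9.617 dB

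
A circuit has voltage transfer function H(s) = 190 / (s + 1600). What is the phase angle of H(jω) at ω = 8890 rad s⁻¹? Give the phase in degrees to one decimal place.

-79.8°

∠(j8890 + 1600) = arctan(8890/1600) = 79.80°
∠H(j8890) = −79.80° = -79.80°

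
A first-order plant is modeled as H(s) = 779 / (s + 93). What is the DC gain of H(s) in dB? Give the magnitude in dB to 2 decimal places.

H(0) = 779 / 93 = 8.3763
20 log₁₀(8.3763) = 18.461 dB

18.46 dB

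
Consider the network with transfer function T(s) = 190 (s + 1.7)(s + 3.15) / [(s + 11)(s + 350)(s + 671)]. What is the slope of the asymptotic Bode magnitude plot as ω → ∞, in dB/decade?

With 2 zeros and 3 poles, the high-frequency asymptotic slope is 20 × (2 − 3) = -20 dB/decade.

-20 dB/decade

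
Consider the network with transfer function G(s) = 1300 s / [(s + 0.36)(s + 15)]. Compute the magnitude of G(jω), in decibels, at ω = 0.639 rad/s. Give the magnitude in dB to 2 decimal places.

|j0.639| = 0.639
|j0.639 + 0.36| = √(0.639² + 0.36²) = 0.7334
|j0.639 + 15| = √(0.639² + 15²) = 15.01
|G(j0.639)| = 1300 × 0.639 / (0.7334 × 15.01) = 75.44
20 log₁₀(75.44) = 37.552 dB

37.55 dB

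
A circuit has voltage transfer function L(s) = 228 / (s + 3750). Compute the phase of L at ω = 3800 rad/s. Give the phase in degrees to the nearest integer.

∠(j3800 + 3750) = arctan(3800/3750) = 45.38°
∠L(j3800) = −45.38° = -45.38°

-45°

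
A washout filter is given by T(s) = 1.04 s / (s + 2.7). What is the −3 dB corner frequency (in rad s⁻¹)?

For a single-pole high-pass, the −3 dB point is at the pole: ω = 2.7 rad s⁻¹.

2.7 rad s⁻¹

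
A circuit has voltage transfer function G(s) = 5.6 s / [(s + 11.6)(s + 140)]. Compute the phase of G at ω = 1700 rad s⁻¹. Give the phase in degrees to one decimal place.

-84.9°

∠(j1700) = 90.00°
∠(j1700 + 11.6) = arctan(1700/11.6) = 89.61°
∠(j1700 + 140) = arctan(1700/140) = 85.29°
∠G(j1700) = 90.00° − (89.61° + 85.29°) = -84.90°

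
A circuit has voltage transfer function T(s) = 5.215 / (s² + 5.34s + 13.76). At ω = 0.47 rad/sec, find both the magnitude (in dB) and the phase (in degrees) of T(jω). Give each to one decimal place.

|(j0.47)² + 5.34(j0.47) + 13.76| = |13.539 + j2.5098| = 13.77
|T(j0.47)| = 5.215 / 13.77 = 0.37873
20 log₁₀(0.37873) = -8.43 dB
∠[(j0.47)² + 5.34(j0.47) + 13.76] = ∠[13.539 + j2.5098] = 10.50°
∠T(j0.47) = −10.50° = -10.50°

|T| = -8.4 dB, ∠T = -10.5°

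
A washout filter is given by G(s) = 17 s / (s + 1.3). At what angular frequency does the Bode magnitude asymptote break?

The single real pole at s = −1.3 gives a corner at ω = 1.3 rad s⁻¹.

1.3 rad s⁻¹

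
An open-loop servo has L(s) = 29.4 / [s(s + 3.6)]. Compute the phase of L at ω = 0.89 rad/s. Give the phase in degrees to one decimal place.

∠(j0.89 + 3.6) = arctan(0.89/3.6) = 13.89°
∠(j0.89) = 90.00°
∠L(j0.89) = − (13.89° + 90.00°) = -103.89°

-103.9°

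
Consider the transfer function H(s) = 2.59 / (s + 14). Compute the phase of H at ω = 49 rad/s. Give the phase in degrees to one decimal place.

∠(j49 + 14) = arctan(49/14) = 74.05°
∠H(j49) = −74.05° = -74.05°

-74.1 deg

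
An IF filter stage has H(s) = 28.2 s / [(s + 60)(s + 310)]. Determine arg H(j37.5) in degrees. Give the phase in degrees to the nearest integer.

∠(j37.5) = 90.00°
∠(j37.5 + 60) = arctan(37.5/60) = 32.01°
∠(j37.5 + 310) = arctan(37.5/310) = 6.90°
∠H(j37.5) = 90.00° − (32.01° + 6.90°) = 51.10°

51°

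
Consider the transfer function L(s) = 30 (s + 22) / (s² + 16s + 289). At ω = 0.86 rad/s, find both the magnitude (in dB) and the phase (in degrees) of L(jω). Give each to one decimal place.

|j0.86 + 22| = √(0.86² + 22²) = 22.02
|(j0.86)² + 16(j0.86) + 289| = |288.26 + j13.76| = 288.6
|L(j0.86)| = 30 × 22.02 / 288.6 = 2.2887
20 log₁₀(2.2887) = 7.19 dB
∠(j0.86 + 22) = arctan(0.86/22) = 2.24°
∠[(j0.86)² + 16(j0.86) + 289] = ∠[288.26 + j13.76] = 2.73°
∠L(j0.86) = 2.24° − 2.73° = -0.49°

|L| = 7.2 dB, ∠L = -0.5 deg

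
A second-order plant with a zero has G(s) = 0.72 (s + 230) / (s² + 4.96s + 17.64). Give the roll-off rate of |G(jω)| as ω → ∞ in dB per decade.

With 1 zero and 2 poles, the high-frequency asymptotic slope is 20 × (1 − 2) = -20 dB/decade.

-20 dB/decade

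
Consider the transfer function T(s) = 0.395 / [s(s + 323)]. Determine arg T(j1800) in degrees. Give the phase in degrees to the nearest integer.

-170°

∠(j1800 + 323) = arctan(1800/323) = 79.83°
∠(j1800) = 90.00°
∠T(j1800) = − (79.83° + 90.00°) = -169.83°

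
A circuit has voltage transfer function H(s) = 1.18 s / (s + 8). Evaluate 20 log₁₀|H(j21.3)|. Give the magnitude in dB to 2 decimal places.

0.86 dB

|j21.3| = 21.3
|j21.3 + 8| = √(21.3² + 8²) = 22.75
|H(j21.3)| = 1.18 × 21.3 / 22.75 = 1.1047
20 log₁₀(1.1047) = 0.865 dB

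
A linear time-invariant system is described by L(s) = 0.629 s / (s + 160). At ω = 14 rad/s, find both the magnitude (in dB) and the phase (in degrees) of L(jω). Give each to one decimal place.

|j14| = 14
|j14 + 160| = √(14² + 160²) = 160.6
|L(j14)| = 0.629 × 14 / 160.6 = 0.054828
20 log₁₀(0.054828) = -25.22 dB
∠(j14) = 90.00°
∠(j14 + 160) = arctan(14/160) = 5.00°
∠L(j14) = 90.00° − 5.00° = 85.00°

|L| = -25.2 dB, ∠L = 85.0°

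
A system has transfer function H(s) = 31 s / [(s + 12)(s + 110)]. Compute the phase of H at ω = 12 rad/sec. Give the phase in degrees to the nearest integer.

∠(j12) = 90.00°
∠(j12 + 12) = arctan(12/12) = 45.00°
∠(j12 + 110) = arctan(12/110) = 6.23°
∠H(j12) = 90.00° − (45.00° + 6.23°) = 38.77°

39°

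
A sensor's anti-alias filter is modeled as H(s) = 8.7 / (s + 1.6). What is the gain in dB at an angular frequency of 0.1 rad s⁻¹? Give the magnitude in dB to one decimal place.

14.7 dB

|j0.1 + 1.6| = √(0.1² + 1.6²) = 1.603
|H(j0.1)| = 8.7 / 1.603 = 5.4269
20 log₁₀(5.4269) = 14.69 dB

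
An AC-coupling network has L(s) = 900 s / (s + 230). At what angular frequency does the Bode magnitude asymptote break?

230 rad s⁻¹

The single real pole at s = −230 gives a corner at ω = 230 rad s⁻¹.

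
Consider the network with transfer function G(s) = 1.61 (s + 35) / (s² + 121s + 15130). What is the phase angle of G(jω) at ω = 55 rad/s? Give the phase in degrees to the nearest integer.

29°

∠(j55 + 35) = arctan(55/35) = 57.53°
∠[(j55)² + 121(j55) + 15130] = ∠[12105 + j6655] = 28.80°
∠G(j55) = 57.53° − 28.80° = 28.73°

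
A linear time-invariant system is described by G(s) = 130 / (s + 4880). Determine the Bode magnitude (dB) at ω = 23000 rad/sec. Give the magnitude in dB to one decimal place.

-45.1 dB

|j23000 + 4880| = √(23000² + 4880²) = 2.351e+04
|G(j23000)| = 130 / 2.351e+04 = 0.0055291
20 log₁₀(0.0055291) = -45.15 dB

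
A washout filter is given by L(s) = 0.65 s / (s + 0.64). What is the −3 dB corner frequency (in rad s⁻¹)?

0.64 rad s⁻¹

For a single-pole high-pass, the −3 dB point is at the pole: ω = 0.64 rad s⁻¹.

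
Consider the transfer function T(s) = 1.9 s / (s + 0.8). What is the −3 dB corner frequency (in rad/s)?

For a single-pole high-pass, the −3 dB point is at the pole: ω = 0.8 rad/s.

0.8 rad/s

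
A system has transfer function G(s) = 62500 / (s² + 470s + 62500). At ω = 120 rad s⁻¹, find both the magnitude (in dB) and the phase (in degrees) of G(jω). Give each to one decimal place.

|(j120)² + 470(j120) + 62500| = |48100 + j56400| = 7.413e+04
|G(j120)| = 62500 / 7.413e+04 = 0.84317
20 log₁₀(0.84317) = -1.48 dB
∠[(j120)² + 470(j120) + 62500] = ∠[48100 + j56400] = 49.54°
∠G(j120) = −49.54° = -49.54°

|G| = -1.5 dB, ∠G = -49.5°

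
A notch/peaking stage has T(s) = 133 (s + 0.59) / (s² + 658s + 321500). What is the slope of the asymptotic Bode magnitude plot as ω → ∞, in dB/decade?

With 1 zero and 2 poles, the high-frequency asymptotic slope is 20 × (1 − 2) = -20 dB/decade.

-20 dB/decade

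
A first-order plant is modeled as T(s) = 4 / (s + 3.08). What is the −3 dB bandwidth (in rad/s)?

For a single-pole low-pass, the −3 dB point is at the pole: ω = 3.08 rad/s.

3.08 rad/s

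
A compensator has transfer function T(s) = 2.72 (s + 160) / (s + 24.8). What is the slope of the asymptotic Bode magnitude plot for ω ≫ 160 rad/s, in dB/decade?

With 1 zero and 1 pole, the high-frequency asymptotic slope is 20 × (1 − 1) = 0 dB/decade.

0 dB/decade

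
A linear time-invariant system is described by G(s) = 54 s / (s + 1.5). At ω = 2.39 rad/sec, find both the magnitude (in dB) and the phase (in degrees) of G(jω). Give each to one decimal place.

|j2.39| = 2.39
|j2.39 + 1.5| = √(2.39² + 1.5²) = 2.822
|G(j2.39)| = 54 × 2.39 / 2.822 = 45.738
20 log₁₀(45.738) = 33.21 dB
∠(j2.39) = 90.00°
∠(j2.39 + 1.5) = arctan(2.39/1.5) = 57.89°
∠G(j2.39) = 90.00° − 57.89° = 32.11°

|G| = 33.2 dB, ∠G = 32.1°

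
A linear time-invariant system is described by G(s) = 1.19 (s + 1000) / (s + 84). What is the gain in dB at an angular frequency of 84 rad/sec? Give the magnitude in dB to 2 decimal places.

|j84 + 1000| = √(84² + 1000²) = 1004
|j84 + 84| = √(84² + 84²) = 118.8
|G(j84)| = 1.19 × 1004 / 118.8 = 10.053
20 log₁₀(10.053) = 20.046 dB

20.05 dB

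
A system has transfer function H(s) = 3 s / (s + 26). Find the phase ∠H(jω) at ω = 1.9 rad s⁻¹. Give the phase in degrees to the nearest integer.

∠(j1.9) = 90.00°
∠(j1.9 + 26) = arctan(1.9/26) = 4.18°
∠H(j1.9) = 90.00° − 4.18° = 85.82°

86°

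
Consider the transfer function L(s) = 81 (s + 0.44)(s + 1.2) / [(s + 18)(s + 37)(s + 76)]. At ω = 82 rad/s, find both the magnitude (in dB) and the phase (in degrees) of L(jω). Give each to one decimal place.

|L| = -3.8 dB, ∠L = -11.7°

|j82 + 0.44| = √(82² + 0.44²) = 82
|j82 + 1.2| = √(82² + 1.2²) = 82.01
|j82 + 18| = √(82² + 18²) = 83.95
|j82 + 37| = √(82² + 37²) = 89.96
|j82 + 76| = √(82² + 76²) = 111.8
|L(j82)| = 81 × 82 × 82.01 / (83.95 × 89.96 × 111.8) = 0.64509
20 log₁₀(0.64509) = -3.81 dB
∠(j82 + 0.44) = arctan(82/0.44) = 89.69°
∠(j82 + 1.2) = arctan(82/1.2) = 89.16°
∠(j82 + 18) = arctan(82/18) = 77.62°
∠(j82 + 37) = arctan(82/37) = 65.71°
∠(j82 + 76) = arctan(82/76) = 47.17°
∠L(j82) = 89.69° + 89.16° − (77.62° + 65.71° + 47.17°) = -11.65°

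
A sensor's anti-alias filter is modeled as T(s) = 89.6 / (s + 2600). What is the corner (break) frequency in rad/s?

2600 rad/s

The single real pole at s = −2600 gives a corner at ω = 2600 rad/s.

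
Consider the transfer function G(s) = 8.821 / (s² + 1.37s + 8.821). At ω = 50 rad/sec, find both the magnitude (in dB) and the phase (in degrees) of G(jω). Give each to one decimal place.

|(j50)² + 1.37(j50) + 8.821| = |-2491.2 + j68.5| = 2492
|G(j50)| = 8.821 / 2492 = 0.0035396
20 log₁₀(0.0035396) = -49.02 dB
∠[(j50)² + 1.37(j50) + 8.821] = ∠[-2491.2 + j68.5] = 178.42°
∠G(j50) = −178.42° = -178.42°

|G| = -49.0 dB, ∠G = -178.4°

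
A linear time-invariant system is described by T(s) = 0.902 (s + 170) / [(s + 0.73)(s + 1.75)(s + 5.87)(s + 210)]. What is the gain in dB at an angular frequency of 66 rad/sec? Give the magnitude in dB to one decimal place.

-111.7 dB

|j66 + 170| = √(66² + 170²) = 182.4
|j66 + 0.73| = √(66² + 0.73²) = 66
|j66 + 1.75| = √(66² + 1.75²) = 66.02
|j66 + 5.87| = √(66² + 5.87²) = 66.26
|j66 + 210| = √(66² + 210²) = 220.1
|T(j66)| = 0.902 × 182.4 / (66 × 66.02 × 66.26 × 220.1) = 2.5879e-06
20 log₁₀(2.5879e-06) = -111.74 dB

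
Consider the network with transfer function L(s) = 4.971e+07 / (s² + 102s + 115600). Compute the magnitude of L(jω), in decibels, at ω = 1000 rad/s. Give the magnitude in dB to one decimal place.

34.9 dB

|(j1000)² + 102(j1000) + 115600| = |-8.844e+05 + j1.02e+05| = 8.903e+05
|L(j1000)| = 4.971e+07 / 8.903e+05 = 55.837
20 log₁₀(55.837) = 34.94 dB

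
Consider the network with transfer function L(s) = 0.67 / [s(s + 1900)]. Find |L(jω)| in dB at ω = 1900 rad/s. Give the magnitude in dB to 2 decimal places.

-137.64 dB

|j1900 + 1900| = √(1900² + 1900²) = 2687
|j1900| = 1900
|L(j1900)| = 0.67 / (2687 × 1900) = 1.3124e-07
20 log₁₀(1.3124e-07) = -137.639 dB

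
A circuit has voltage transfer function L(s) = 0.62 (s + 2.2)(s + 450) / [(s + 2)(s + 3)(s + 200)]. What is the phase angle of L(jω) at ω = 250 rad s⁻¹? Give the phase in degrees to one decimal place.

-111.6°

∠(j250 + 2.2) = arctan(250/2.2) = 89.50°
∠(j250 + 450) = arctan(250/450) = 29.05°
∠(j250 + 2) = arctan(250/2) = 89.54°
∠(j250 + 3) = arctan(250/3) = 89.31°
∠(j250 + 200) = arctan(250/200) = 51.34°
∠L(j250) = 89.50° + 29.05° − (89.54° + 89.31° + 51.34°) = -111.64°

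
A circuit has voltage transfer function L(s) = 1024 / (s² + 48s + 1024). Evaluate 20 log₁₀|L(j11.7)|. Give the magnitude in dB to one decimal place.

|(j11.7)² + 48(j11.7) + 1024| = |887.11 + j561.6| = 1050
|L(j11.7)| = 1024 / 1050 = 0.9753
20 log₁₀(0.9753) = -0.22 dB

-0.2 dB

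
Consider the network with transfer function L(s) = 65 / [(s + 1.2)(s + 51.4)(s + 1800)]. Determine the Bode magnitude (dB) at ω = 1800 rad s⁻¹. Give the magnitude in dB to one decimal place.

-162.1 dB

|j1800 + 1.2| = √(1800² + 1.2²) = 1800
|j1800 + 51.4| = √(1800² + 51.4²) = 1801
|j1800 + 1800| = √(1800² + 1800²) = 2546
|L(j1800)| = 65 / (1800 × 1801 × 2546) = 7.8778e-09
20 log₁₀(7.8778e-09) = -162.07 dB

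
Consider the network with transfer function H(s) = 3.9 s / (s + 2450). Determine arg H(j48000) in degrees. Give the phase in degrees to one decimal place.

2.9 deg

∠(j48000) = 90.00°
∠(j48000 + 2450) = arctan(48000/2450) = 87.08°
∠H(j48000) = 90.00° − 87.08° = 2.92°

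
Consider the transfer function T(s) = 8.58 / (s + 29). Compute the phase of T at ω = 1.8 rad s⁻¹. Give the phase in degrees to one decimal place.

∠(j1.8 + 29) = arctan(1.8/29) = 3.55°
∠T(j1.8) = −3.55° = -3.55°

-3.6 deg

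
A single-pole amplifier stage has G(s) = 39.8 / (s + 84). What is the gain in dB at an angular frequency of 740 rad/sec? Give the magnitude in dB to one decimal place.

|j740 + 84| = √(740² + 84²) = 744.8
|G(j740)| = 39.8 / 744.8 = 0.053441
20 log₁₀(0.053441) = -25.44 dB

-25.4 dB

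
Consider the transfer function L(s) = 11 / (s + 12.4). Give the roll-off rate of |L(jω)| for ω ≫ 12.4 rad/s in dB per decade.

With 0 zeros and 1 pole, the high-frequency asymptotic slope is 20 × (0 − 1) = -20 dB/decade.

-20 dB/decade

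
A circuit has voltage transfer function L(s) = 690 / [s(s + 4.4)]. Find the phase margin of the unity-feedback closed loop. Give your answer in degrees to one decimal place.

Gain crossover: |L(jω)| = 1 at ω ≈ 26.1 rad/s.
∠L(j26.1) = −90° − arctan(26.1/4.4) ≈ -170.43°
PM = 180° + (-170.43°) = 9.57°

9.6°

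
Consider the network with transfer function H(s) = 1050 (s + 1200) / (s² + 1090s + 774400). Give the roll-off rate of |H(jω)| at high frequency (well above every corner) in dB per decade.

With 1 zero and 2 poles, the high-frequency asymptotic slope is 20 × (1 − 2) = -20 dB/decade.

-20 dB/decade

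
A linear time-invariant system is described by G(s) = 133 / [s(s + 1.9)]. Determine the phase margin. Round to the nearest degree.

Gain crossover: |G(jω)| = 1 at ω ≈ 11.5 rad s⁻¹.
∠G(j11.5) = −90° − arctan(11.5/1.9) ≈ -170.58°
PM = 180° + (-170.58°) = 9.42°

9 deg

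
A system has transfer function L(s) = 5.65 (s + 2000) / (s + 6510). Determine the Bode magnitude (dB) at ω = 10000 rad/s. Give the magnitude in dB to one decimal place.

13.7 dB

|j10000 + 2000| = √(10000² + 2000²) = 1.02e+04
|j10000 + 6510| = √(10000² + 6510²) = 1.193e+04
|L(j10000)| = 5.65 × 1.02e+04 / 1.193e+04 = 4.8288
20 log₁₀(4.8288) = 13.68 dB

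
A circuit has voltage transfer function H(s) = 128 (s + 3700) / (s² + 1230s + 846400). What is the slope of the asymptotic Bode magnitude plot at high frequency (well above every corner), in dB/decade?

-20 dB/decade

With 1 zero and 2 poles, the high-frequency asymptotic slope is 20 × (1 − 2) = -20 dB/decade.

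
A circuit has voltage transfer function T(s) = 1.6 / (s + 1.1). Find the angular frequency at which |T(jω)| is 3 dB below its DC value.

1.1 rad/s

For a single-pole low-pass, the −3 dB point is at the pole: ω = 1.1 rad/s.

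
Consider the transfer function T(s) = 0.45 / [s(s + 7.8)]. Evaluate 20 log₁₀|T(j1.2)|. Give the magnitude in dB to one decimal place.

-26.5 dB

|j1.2 + 7.8| = √(1.2² + 7.8²) = 7.892
|j1.2| = 1.2
|T(j1.2)| = 0.45 / (7.892 × 1.2) = 0.047518
20 log₁₀(0.047518) = -26.46 dB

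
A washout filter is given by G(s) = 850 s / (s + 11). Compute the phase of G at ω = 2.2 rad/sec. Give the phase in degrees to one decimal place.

78.7°

∠(j2.2) = 90.00°
∠(j2.2 + 11) = arctan(2.2/11) = 11.31°
∠G(j2.2) = 90.00° − 11.31° = 78.69°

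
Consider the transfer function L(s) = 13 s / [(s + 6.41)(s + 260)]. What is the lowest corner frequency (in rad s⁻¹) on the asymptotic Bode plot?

6.41 rad s⁻¹

Break frequencies occur at each pole and zero magnitude: 6.41 rad s⁻¹, 260 rad s⁻¹.
The lowest is 6.41 rad s⁻¹.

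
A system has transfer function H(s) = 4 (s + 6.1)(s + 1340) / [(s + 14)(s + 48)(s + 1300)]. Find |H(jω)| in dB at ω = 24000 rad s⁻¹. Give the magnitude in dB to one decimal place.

-75.6 dB

|j24000 + 6.1| = √(24000² + 6.1²) = 2.4e+04
|j24000 + 1340| = √(24000² + 1340²) = 2.404e+04
|j24000 + 14| = √(24000² + 14²) = 2.4e+04
|j24000 + 48| = √(24000² + 48²) = 2.4e+04
|j24000 + 1300| = √(24000² + 1300²) = 2.404e+04
|H(j24000)| = 4 × 2.4e+04 × 2.404e+04 / (2.4e+04 × 2.4e+04 × 2.404e+04) = 0.00016668
20 log₁₀(0.00016668) = -75.56 dB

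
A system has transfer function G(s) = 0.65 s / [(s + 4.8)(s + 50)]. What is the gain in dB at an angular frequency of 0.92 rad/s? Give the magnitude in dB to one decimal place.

-52.2 dB

|j0.92| = 0.92
|j0.92 + 4.8| = √(0.92² + 4.8²) = 4.887
|j0.92 + 50| = √(0.92² + 50²) = 50.01
|G(j0.92)| = 0.65 × 0.92 / (4.887 × 50.01) = 0.0024467
20 log₁₀(0.0024467) = -52.23 dB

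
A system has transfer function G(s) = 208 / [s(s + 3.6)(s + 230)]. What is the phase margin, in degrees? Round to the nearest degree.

86 deg

Gain crossover: |G(jω)| = 1 at ω ≈ 0.251 rad/sec.
∠G(j0.251) = −90° − arctan(0.251/3.6) − arctan(0.251/230) ≈ -94.04°
PM = 180° + (-94.04°) = 85.96°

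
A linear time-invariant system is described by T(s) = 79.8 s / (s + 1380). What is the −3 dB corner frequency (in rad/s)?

For a single-pole high-pass, the −3 dB point is at the pole: ω = 1380 rad/s.

1380 rad/s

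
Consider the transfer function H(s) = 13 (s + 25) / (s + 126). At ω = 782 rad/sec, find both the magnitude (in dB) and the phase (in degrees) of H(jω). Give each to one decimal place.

|H| = 22.2 dB, ∠H = 7.3°

|j782 + 25| = √(782² + 25²) = 782.4
|j782 + 126| = √(782² + 126²) = 792.1
|H(j782)| = 13 × 782.4 / 792.1 = 12.841
20 log₁₀(12.841) = 22.17 dB
∠(j782 + 25) = arctan(782/25) = 88.17°
∠(j782 + 126) = arctan(782/126) = 80.85°
∠H(j782) = 88.17° − 80.85° = 7.32°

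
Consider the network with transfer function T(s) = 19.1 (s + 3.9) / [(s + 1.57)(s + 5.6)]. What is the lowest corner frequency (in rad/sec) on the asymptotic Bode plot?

1.57 rad/sec

Break frequencies occur at each pole and zero magnitude: 1.57 rad/sec, 3.9 rad/sec, 5.6 rad/sec.
The lowest is 1.57 rad/sec.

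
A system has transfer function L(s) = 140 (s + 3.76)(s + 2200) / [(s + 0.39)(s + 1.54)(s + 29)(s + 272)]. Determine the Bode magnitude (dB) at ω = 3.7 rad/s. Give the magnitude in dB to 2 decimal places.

|j3.7 + 3.76| = √(3.7² + 3.76²) = 5.275
|j3.7 + 2200| = √(3.7² + 2200²) = 2200
|j3.7 + 0.39| = √(3.7² + 0.39²) = 3.72
|j3.7 + 1.54| = √(3.7² + 1.54²) = 4.008
|j3.7 + 29| = √(3.7² + 29²) = 29.24
|j3.7 + 272| = √(3.7² + 272²) = 272
|L(j3.7)| = 140 × 5.275 × 2200 / (3.72 × 4.008 × 29.24 × 272) = 13.702
20 log₁₀(13.702) = 22.736 dB

22.74 dB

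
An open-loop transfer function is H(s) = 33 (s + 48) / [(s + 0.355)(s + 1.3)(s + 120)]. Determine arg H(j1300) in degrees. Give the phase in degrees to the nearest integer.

-177°

∠(j1300 + 48) = arctan(1300/48) = 87.89°
∠(j1300 + 0.355) = arctan(1300/0.355) = 89.98°
∠(j1300 + 1.3) = arctan(1300/1.3) = 89.94°
∠(j1300 + 120) = arctan(1300/120) = 84.73°
∠H(j1300) = 87.89° − (89.98° + 89.94° + 84.73°) = -176.77°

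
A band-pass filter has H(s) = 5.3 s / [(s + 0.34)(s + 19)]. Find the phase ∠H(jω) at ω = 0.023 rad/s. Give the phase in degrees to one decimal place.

∠(j0.023) = 90.00°
∠(j0.023 + 0.34) = arctan(0.023/0.34) = 3.87°
∠(j0.023 + 19) = arctan(0.023/19) = 0.07°
∠H(j0.023) = 90.00° − (3.87° + 0.07°) = 86.06°

86.1°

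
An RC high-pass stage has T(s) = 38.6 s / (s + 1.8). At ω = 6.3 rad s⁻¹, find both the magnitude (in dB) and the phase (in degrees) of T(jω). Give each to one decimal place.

|j6.3| = 6.3
|j6.3 + 1.8| = √(6.3² + 1.8²) = 6.552
|T(j6.3)| = 38.6 × 6.3 / 6.552 = 37.115
20 log₁₀(37.115) = 31.39 dB
∠(j6.3) = 90.00°
∠(j6.3 + 1.8) = arctan(6.3/1.8) = 74.05°
∠T(j6.3) = 90.00° − 74.05° = 15.95°

|T| = 31.4 dB, ∠T = 15.9 deg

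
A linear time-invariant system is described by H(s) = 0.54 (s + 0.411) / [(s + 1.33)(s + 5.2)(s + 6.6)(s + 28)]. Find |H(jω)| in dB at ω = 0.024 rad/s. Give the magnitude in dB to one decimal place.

-75.2 dB

|j0.024 + 0.411| = √(0.024² + 0.411²) = 0.4117
|j0.024 + 1.33| = √(0.024² + 1.33²) = 1.33
|j0.024 + 5.2| = √(0.024² + 5.2²) = 5.2
|j0.024 + 6.6| = √(0.024² + 6.6²) = 6.6
|j0.024 + 28| = √(0.024² + 28²) = 28
|H(j0.024)| = 0.54 × 0.4117 / (1.33 × 5.2 × 6.6 × 28) = 0.00017392
20 log₁₀(0.00017392) = -75.19 dB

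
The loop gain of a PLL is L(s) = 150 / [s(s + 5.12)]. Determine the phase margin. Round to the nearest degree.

Gain crossover: |L(jω)| = 1 at ω ≈ 11.7 rad s⁻¹.
∠L(j11.7) = −90° − arctan(11.7/5.12) ≈ -156.41°
PM = 180° + (-156.41°) = 23.59°

24°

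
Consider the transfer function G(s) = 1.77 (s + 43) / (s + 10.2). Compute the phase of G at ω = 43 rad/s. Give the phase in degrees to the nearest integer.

-32°

∠(j43 + 43) = arctan(43/43) = 45.00°
∠(j43 + 10.2) = arctan(43/10.2) = 76.66°
∠G(j43) = 45.00° − 76.66° = -31.66°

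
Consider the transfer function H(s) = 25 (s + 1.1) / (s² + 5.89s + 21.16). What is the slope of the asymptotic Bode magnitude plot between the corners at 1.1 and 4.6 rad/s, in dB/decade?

20 dB/decade

In this band the factors already past their corner are: zero at 1.1; net slope = 20 dB/decade.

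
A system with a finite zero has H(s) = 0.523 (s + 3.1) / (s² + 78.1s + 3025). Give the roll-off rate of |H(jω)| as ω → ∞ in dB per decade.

-20 dB/decade

With 1 zero and 2 poles, the high-frequency asymptotic slope is 20 × (1 − 2) = -20 dB/decade.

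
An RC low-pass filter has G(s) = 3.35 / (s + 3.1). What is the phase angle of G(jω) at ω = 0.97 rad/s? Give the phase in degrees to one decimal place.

-17.4°

∠(j0.97 + 3.1) = arctan(0.97/3.1) = 17.38°
∠G(j0.97) = −17.38° = -17.38°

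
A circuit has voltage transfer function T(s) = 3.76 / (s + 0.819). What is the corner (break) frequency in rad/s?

0.819 rad/s

The single real pole at s = −0.819 gives a corner at ω = 0.819 rad/s.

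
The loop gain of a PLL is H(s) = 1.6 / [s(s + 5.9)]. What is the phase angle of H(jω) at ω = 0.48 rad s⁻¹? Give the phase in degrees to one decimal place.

-94.7°

∠(j0.48 + 5.9) = arctan(0.48/5.9) = 4.65°
∠(j0.48) = 90.00°
∠H(j0.48) = − (4.65° + 90.00°) = -94.65°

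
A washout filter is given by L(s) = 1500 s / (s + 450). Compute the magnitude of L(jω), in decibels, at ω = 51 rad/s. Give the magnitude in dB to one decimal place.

|j51| = 51
|j51 + 450| = √(51² + 450²) = 452.9
|L(j51)| = 1500 × 51 / 452.9 = 168.92
20 log₁₀(168.92) = 44.55 dB

44.6 dB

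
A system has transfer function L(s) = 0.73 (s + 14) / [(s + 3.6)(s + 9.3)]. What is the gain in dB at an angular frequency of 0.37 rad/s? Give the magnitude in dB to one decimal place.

-10.4 dB

|j0.37 + 14| = √(0.37² + 14²) = 14
|j0.37 + 3.6| = √(0.37² + 3.6²) = 3.619
|j0.37 + 9.3| = √(0.37² + 9.3²) = 9.307
|L(j0.37)| = 0.73 × 14 / (3.619 × 9.307) = 0.30352
20 log₁₀(0.30352) = -10.36 dB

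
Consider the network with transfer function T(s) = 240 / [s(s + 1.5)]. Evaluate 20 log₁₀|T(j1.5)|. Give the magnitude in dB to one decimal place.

|j1.5 + 1.5| = √(1.5² + 1.5²) = 2.121
|j1.5| = 1.5
|T(j1.5)| = 240 / (2.121 × 1.5) = 75.425
20 log₁₀(75.425) = 37.55 dB

37.6 dB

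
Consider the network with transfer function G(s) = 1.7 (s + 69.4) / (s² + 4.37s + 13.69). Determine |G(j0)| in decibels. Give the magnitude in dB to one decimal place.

18.7 dB

G(0) = 1.7 × 69.4 / 13.69 = 8.618
20 log₁₀(8.618) = 18.71 dB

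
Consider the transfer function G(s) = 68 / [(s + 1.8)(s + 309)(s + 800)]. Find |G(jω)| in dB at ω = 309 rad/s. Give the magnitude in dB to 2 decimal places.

|j309 + 1.8| = √(309² + 1.8²) = 309
|j309 + 309| = √(309² + 309²) = 437
|j309 + 800| = √(309² + 800²) = 857.6
|G(j309)| = 68 / (309 × 437 × 857.6) = 5.872e-07
20 log₁₀(5.872e-07) = -124.624 dB

-124.62 dB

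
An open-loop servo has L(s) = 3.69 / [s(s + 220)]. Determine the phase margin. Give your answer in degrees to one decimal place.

Gain crossover: |L(jω)| = 1 at ω ≈ 0.0168 rad s⁻¹.
∠L(j0.0168) = −90° − arctan(0.0168/220) ≈ -90.00°
PM = 180° + (-90.00°) = 90.00°

90.0°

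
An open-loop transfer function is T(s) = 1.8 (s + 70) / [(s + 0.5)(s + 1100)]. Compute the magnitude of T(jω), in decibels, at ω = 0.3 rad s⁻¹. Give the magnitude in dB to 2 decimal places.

|j0.3 + 70| = √(0.3² + 70²) = 70
|j0.3 + 0.5| = √(0.3² + 0.5²) = 0.5831
|j0.3 + 1100| = √(0.3² + 1100²) = 1100
|T(j0.3)| = 1.8 × 70 / (0.5831 × 1100) = 0.19645
20 log₁₀(0.19645) = -14.135 dB

-14.14 dB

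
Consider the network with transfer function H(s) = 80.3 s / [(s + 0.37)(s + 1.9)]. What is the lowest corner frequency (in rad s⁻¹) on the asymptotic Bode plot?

Break frequencies occur at each pole and zero magnitude: 0.37 rad s⁻¹, 1.9 rad s⁻¹.
The lowest is 0.37 rad s⁻¹.

0.37 rad s⁻¹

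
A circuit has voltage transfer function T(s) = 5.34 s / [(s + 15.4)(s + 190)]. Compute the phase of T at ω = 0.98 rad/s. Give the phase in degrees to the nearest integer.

∠(j0.98) = 90.00°
∠(j0.98 + 15.4) = arctan(0.98/15.4) = 3.64°
∠(j0.98 + 190) = arctan(0.98/190) = 0.30°
∠T(j0.98) = 90.00° − (3.64° + 0.30°) = 86.06°

86°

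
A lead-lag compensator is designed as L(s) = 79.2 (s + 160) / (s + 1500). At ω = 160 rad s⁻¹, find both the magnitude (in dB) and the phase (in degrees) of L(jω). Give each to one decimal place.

|L| = 21.5 dB, ∠L = 38.9 deg

|j160 + 160| = √(160² + 160²) = 226.3
|j160 + 1500| = √(160² + 1500²) = 1509
|L(j160)| = 79.2 × 226.3 / 1509 = 11.88
20 log₁₀(11.88) = 21.50 dB
∠(j160 + 160) = arctan(160/160) = 45.00°
∠(j160 + 1500) = arctan(160/1500) = 6.09°
∠L(j160) = 45.00° − 6.09° = 38.91°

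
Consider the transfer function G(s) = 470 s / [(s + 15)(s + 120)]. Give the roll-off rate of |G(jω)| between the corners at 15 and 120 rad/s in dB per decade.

0 dB/decade

In this band the factors already past their corner are: 1 differentiator zero, pole at 15; net slope = 0 dB/decade.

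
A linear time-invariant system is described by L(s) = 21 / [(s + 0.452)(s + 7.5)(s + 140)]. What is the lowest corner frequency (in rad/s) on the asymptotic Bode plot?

Break frequencies occur at each pole and zero magnitude: 0.452 rad/s, 7.5 rad/s, 140 rad/s.
The lowest is 0.452 rad/s.

0.452 rad/s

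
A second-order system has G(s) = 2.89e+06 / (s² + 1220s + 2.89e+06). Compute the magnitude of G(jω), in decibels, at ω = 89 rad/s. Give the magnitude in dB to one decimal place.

|(j89)² + 1220(j89) + 2.89e+06| = |2.8821e+06 + j1.0858e+05| = 2.884e+06
|G(j89)| = 2.89e+06 / 2.884e+06 = 1.002
20 log₁₀(1.002) = 0.02 dB

0.0 dB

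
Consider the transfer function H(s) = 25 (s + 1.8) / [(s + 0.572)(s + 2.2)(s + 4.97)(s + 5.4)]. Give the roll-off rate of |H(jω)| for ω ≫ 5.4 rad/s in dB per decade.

With 1 zero and 4 poles, the high-frequency asymptotic slope is 20 × (1 − 4) = -60 dB/decade.

-60 dB/decade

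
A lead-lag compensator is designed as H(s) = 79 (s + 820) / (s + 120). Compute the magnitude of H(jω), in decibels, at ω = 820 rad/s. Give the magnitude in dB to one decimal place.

40.9 dB

|j820 + 820| = √(820² + 820²) = 1160
|j820 + 120| = √(820² + 120²) = 828.7
|H(j820)| = 79 × 1160 / 828.7 = 110.55
20 log₁₀(110.55) = 40.87 dB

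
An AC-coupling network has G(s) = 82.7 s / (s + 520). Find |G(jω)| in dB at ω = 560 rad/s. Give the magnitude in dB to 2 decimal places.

|j560| = 560
|j560 + 520| = √(560² + 520²) = 764.2
|G(j560)| = 82.7 × 560 / 764.2 = 60.602
20 log₁₀(60.602) = 35.650 dB

35.65 dB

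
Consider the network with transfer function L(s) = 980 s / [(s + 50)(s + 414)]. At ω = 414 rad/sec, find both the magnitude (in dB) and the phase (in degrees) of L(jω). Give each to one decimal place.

|j414| = 414
|j414 + 50| = √(414² + 50²) = 417
|j414 + 414| = √(414² + 414²) = 585.5
|L(j414)| = 980 × 414 / (417 × 585.5) = 1.6618
20 log₁₀(1.6618) = 4.41 dB
∠(j414) = 90.00°
∠(j414 + 50) = arctan(414/50) = 83.11°
∠(j414 + 414) = arctan(414/414) = 45.00°
∠L(j414) = 90.00° − (83.11° + 45.00°) = -38.11°

|L| = 4.4 dB, ∠L = -38.1°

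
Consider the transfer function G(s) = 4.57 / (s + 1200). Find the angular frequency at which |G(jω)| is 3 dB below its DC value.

1200 rad s⁻¹

For a single-pole low-pass, the −3 dB point is at the pole: ω = 1200 rad s⁻¹.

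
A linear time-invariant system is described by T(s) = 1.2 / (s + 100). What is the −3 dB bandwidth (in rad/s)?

For a single-pole low-pass, the −3 dB point is at the pole: ω = 100 rad/s.

100 rad/s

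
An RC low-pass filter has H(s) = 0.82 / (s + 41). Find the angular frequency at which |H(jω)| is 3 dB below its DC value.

41 rad/s

For a single-pole low-pass, the −3 dB point is at the pole: ω = 41 rad/s.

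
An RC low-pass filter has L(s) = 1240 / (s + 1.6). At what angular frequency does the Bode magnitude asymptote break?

1.6 rad/s

The single real pole at s = −1.6 gives a corner at ω = 1.6 rad/s.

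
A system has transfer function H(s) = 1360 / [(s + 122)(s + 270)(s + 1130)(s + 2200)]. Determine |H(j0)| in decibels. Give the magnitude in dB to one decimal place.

-155.6 dB

H(0) = 1360 / (122 × 270 × 1130 × 2200) = 1.6608e-08
20 log₁₀(1.6608e-08) = -155.59 dB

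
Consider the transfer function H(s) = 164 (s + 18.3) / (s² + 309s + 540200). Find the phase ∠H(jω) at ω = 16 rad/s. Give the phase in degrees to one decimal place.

40.6°

∠(j16 + 18.3) = arctan(16/18.3) = 41.16°
∠[(j16)² + 309(j16) + 540200] = ∠[5.3994e+05 + j4944] = 0.52°
∠H(j16) = 41.16° − 0.52° = 40.64°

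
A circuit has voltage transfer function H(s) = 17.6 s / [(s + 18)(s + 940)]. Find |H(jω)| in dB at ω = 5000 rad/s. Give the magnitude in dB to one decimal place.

|j5000| = 5000
|j5000 + 18| = √(5000² + 18²) = 5000
|j5000 + 940| = √(5000² + 940²) = 5088
|H(j5000)| = 17.6 × 5000 / (5000 × 5088) = 0.0034594
20 log₁₀(0.0034594) = -49.22 dB

-49.2 dB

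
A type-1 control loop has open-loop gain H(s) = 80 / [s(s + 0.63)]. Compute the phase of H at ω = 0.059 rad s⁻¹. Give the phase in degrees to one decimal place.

∠(j0.059 + 0.63) = arctan(0.059/0.63) = 5.35°
∠(j0.059) = 90.00°
∠H(j0.059) = − (5.35° + 90.00°) = -95.35°

-95.4°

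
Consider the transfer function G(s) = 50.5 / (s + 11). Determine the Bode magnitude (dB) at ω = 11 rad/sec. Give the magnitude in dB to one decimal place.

|j11 + 11| = √(11² + 11²) = 15.56
|G(j11)| = 50.5 / 15.56 = 3.2463
20 log₁₀(3.2463) = 10.23 dB

10.2 dB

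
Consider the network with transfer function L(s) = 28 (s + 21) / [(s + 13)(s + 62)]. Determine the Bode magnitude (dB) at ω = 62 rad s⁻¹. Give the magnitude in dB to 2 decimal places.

-9.63 dB

|j62 + 21| = √(62² + 21²) = 65.46
|j62 + 13| = √(62² + 13²) = 63.35
|j62 + 62| = √(62² + 62²) = 87.68
|L(j62)| = 28 × 65.46 / (63.35 × 87.68) = 0.32998
20 log₁₀(0.32998) = -9.630 dB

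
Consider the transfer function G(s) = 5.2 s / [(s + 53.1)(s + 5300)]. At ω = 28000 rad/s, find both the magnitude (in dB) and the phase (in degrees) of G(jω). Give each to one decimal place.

|j28000| = 2.8e+04
|j28000 + 53.1| = √(28000² + 53.1²) = 2.8e+04
|j28000 + 5300| = √(28000² + 5300²) = 2.85e+04
|G(j28000)| = 5.2 × 2.8e+04 / (2.8e+04 × 2.85e+04) = 0.00018247
20 log₁₀(0.00018247) = -74.78 dB
∠(j28000) = 90.00°
∠(j28000 + 53.1) = arctan(28000/53.1) = 89.89°
∠(j28000 + 5300) = arctan(28000/5300) = 79.28°
∠G(j28000) = 90.00° − (89.89° + 79.28°) = -79.17°

|G| = -74.8 dB, ∠G = -79.2°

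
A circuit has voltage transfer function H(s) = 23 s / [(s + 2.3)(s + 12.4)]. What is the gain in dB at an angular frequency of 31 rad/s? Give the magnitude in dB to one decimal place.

-3.3 dB

|j31| = 31
|j31 + 2.3| = √(31² + 2.3²) = 31.09
|j31 + 12.4| = √(31² + 12.4²) = 33.39
|H(j31)| = 23 × 31 / (31.09 × 33.39) = 0.68698
20 log₁₀(0.68698) = -3.26 dB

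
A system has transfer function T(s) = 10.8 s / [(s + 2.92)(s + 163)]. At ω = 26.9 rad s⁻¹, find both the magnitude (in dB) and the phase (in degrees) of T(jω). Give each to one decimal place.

|j26.9| = 26.9
|j26.9 + 2.92| = √(26.9² + 2.92²) = 27.06
|j26.9 + 163| = √(26.9² + 163²) = 165.2
|T(j26.9)| = 10.8 × 26.9 / (27.06 × 165.2) = 0.064992
20 log₁₀(0.064992) = -23.74 dB
∠(j26.9) = 90.00°
∠(j26.9 + 2.92) = arctan(26.9/2.92) = 83.80°
∠(j26.9 + 163) = arctan(26.9/163) = 9.37°
∠T(j26.9) = 90.00° − (83.80° + 9.37°) = -3.18°

|T| = -23.7 dB, ∠T = -3.2°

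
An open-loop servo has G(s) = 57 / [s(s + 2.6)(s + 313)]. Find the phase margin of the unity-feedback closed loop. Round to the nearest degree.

Gain crossover: |G(jω)| = 1 at ω ≈ 0.07 rad/s.
∠G(j0.07) = −90° − arctan(0.07/2.6) − arctan(0.07/313) ≈ -91.56°
PM = 180° + (-91.56°) = 88.44°

88°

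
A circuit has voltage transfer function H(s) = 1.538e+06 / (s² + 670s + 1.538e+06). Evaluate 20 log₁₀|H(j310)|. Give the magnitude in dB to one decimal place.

0.5 dB

|(j310)² + 670(j310) + 1.538e+06| = |1.4419e+06 + j2.077e+05| = 1.457e+06
|H(j310)| = 1.538e+06 / 1.457e+06 = 1.0558
20 log₁₀(1.0558) = 0.47 dB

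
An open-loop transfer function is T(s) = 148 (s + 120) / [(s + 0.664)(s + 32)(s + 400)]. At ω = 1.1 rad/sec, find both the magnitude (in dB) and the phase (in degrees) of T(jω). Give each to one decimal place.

|j1.1 + 120| = √(1.1² + 120²) = 120
|j1.1 + 0.664| = √(1.1² + 0.664²) = 1.285
|j1.1 + 32| = √(1.1² + 32²) = 32.02
|j1.1 + 400| = √(1.1² + 400²) = 400
|T(j1.1)| = 148 × 120 / (1.285 × 32.02 × 400) = 1.0793
20 log₁₀(1.0793) = 0.66 dB
∠(j1.1 + 120) = arctan(1.1/120) = 0.53°
∠(j1.1 + 0.664) = arctan(1.1/0.664) = 58.88°
∠(j1.1 + 32) = arctan(1.1/32) = 1.97°
∠(j1.1 + 400) = arctan(1.1/400) = 0.16°
∠T(j1.1) = 0.53° − (58.88° + 1.97° + 0.16°) = -60.48°

|T| = 0.7 dB, ∠T = -60.5°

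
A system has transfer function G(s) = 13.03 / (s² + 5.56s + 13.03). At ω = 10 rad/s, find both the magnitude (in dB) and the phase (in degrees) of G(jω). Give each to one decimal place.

|(j10)² + 5.56(j10) + 13.03| = |-86.97 + j55.6| = 103.2
|G(j10)| = 13.03 / 103.2 = 0.12623
20 log₁₀(0.12623) = -17.98 dB
∠[(j10)² + 5.56(j10) + 13.03] = ∠[-86.97 + j55.6] = 147.41°
∠G(j10) = −147.41° = -147.41°

|G| = -18.0 dB, ∠G = -147.4°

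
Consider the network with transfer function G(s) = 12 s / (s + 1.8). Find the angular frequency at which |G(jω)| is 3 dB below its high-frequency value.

1.8 rad/s

For a single-pole high-pass, the −3 dB point is at the pole: ω = 1.8 rad/s.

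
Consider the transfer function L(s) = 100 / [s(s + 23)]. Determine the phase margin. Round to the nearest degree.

79°

Gain crossover: |L(jω)| = 1 at ω ≈ 4.27 rad/s.
∠L(j4.27) = −90° − arctan(4.27/23) ≈ -100.53°
PM = 180° + (-100.53°) = 79.47°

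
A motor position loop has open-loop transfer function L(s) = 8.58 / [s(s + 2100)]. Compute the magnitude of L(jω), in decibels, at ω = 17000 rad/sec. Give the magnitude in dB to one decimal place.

-150.6 dB

|j17000 + 2100| = √(17000² + 2100²) = 1.713e+04
|j17000| = 1.7e+04
|L(j17000)| = 8.58 / (1.713e+04 × 1.7e+04) = 2.9465e-08
20 log₁₀(2.9465e-08) = -150.61 dB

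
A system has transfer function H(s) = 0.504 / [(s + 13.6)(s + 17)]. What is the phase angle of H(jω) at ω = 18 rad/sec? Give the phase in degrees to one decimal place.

∠(j18 + 13.6) = arctan(18/13.6) = 52.93°
∠(j18 + 17) = arctan(18/17) = 46.64°
∠H(j18) = − (52.93° + 46.64°) = -99.56°

-99.6°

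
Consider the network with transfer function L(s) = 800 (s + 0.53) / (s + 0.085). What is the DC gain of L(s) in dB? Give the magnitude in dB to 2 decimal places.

73.96 dB

L(0) = 800 × 0.53 / 0.085 = 4988.2
20 log₁₀(4988.2) = 73.959 dB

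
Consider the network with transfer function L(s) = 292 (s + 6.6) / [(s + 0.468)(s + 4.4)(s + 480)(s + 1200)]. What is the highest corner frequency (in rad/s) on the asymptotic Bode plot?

1200 rad/s

Break frequencies occur at each pole and zero magnitude: 0.468 rad/s, 4.4 rad/s, 6.6 rad/s, 480 rad/s, 1200 rad/s.
The highest is 1200 rad/s.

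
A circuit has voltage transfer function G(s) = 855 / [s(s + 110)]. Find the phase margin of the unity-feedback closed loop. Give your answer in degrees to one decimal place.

86.0°

Gain crossover: |G(jω)| = 1 at ω ≈ 7.75 rad/sec.
∠G(j7.75) = −90° − arctan(7.75/110) ≈ -94.03°
PM = 180° + (-94.03°) = 85.97°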